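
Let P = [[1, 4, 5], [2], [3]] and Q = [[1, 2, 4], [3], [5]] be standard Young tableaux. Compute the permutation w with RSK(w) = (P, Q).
Reverse the RSK construction: for i from n down to 1, find the cell of Q containing i, remove the entry at that cell from P, and reverse-bump it up through P; the value ejected from row 1 is w(i).

Step i=5: Q has 5 at row 3, column 1; remove 3 from row 3 of P and reverse-bump: 3 enters row 2 and ejects 2; 2 enters row 1 and ejects 1. So w(5) = 1. P is now [[2, 4, 5], [3]].
Step i=4: Q has 4 at row 1, column 3; remove that cell from P, ejecting 5. So w(4) = 5. P is now [[2, 4], [3]].
Step i=3: Q has 3 at row 2, column 1; remove 3 from row 2 of P and reverse-bump: 3 enters row 1 and ejects 2. So w(3) = 2. P is now [[3, 4]].
Step i=2: Q has 2 at row 1, column 2; remove that cell from P, ejecting 4. So w(2) = 4. P is now [[3]].
Step i=1: Q has 1 at row 1, column 1; remove that cell from P, ejecting 3. So w(1) = 3. P is now [].

So w = 3 4 2 5 1.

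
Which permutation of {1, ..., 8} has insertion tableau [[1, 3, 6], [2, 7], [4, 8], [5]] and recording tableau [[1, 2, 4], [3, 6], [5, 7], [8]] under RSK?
Reverse RSK: for i = n, n-1, ..., 1, locate i in Q, remove the corresponding corner cell from P, and reverse-bump its entry up through P; the value ejected from row 1 is w(i).

So w = 2 5 4 8 3 7 6 1.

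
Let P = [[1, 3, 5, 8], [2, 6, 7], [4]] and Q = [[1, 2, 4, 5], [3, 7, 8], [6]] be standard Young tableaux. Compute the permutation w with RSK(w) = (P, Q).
4 6 2 7 8 1 3 5

Reverse RSK: for i = n, n-1, ..., 1, locate i in Q, remove the corresponding corner cell from P, and reverse-bump its entry up through P; the value ejected from row 1 is w(i).

So w = 4 6 2 7 8 1 3 5.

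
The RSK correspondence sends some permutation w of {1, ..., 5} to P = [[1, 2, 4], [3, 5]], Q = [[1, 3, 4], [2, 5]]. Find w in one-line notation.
3 1 2 5 4

Reverse RSK: for i = n, n-1, ..., 1, locate i in Q, remove the corresponding corner cell from P, and reverse-bump its entry up through P; the value ejected from row 1 is w(i).

So w = 3 1 2 5 4.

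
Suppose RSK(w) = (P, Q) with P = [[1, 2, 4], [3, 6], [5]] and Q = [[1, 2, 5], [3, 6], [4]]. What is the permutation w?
1 5 3 2 6 4

Reverse the RSK construction: for i from n down to 1, find the cell of Q containing i, remove the entry at that cell from P, and reverse-bump it up through P; the value ejected from row 1 is w(i).

Step i=6: Q has 6 at row 2, column 2; remove 6 from row 2 of P and reverse-bump: 6 enters row 1 and ejects 4. So w(6) = 4. P is now [[1, 2, 6], [3], [5]].
Step i=5: Q has 5 at row 1, column 3; remove that cell from P, ejecting 6. So w(5) = 6. P is now [[1, 2], [3], [5]].
Step i=4: Q has 4 at row 3, column 1; remove 5 from row 3 of P and reverse-bump: 5 enters row 2 and ejects 3; 3 enters row 1 and ejects 2. So w(4) = 2. P is now [[1, 3], [5]].
Step i=3: Q has 3 at row 2, column 1; remove 5 from row 2 of P and reverse-bump: 5 enters row 1 and ejects 3. So w(3) = 3. P is now [[1, 5]].
Step i=2: Q has 2 at row 1, column 2; remove that cell from P, ejecting 5. So w(2) = 5. P is now [[1]].
Step i=1: Q has 1 at row 1, column 1; remove that cell from P, ejecting 1. So w(1) = 1. P is now [].

So w = 1 5 3 2 6 4.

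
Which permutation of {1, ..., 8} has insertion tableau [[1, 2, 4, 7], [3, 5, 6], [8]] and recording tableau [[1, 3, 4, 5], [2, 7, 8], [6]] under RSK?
8 3 5 6 7 1 2 4

Reverse the RSK construction: for i from n down to 1, find the cell of Q containing i, remove the entry at that cell from P, and reverse-bump it up through P; the value ejected from row 1 is w(i).

Step i=8: Q has 8 at row 2, column 3; remove 6 from row 2 of P and reverse-bump: 6 enters row 1 and ejects 4. So w(8) = 4. P is now [[1, 2, 6, 7], [3, 5], [8]].
Step i=7: Q has 7 at row 2, column 2; remove 5 from row 2 of P and reverse-bump: 5 enters row 1 and ejects 2. So w(7) = 2. P is now [[1, 5, 6, 7], [3], [8]].
Step i=6: Q has 6 at row 3, column 1; remove 8 from row 3 of P and reverse-bump: 8 enters row 2 and ejects 3; 3 enters row 1 and ejects 1. So w(6) = 1. P is now [[3, 5, 6, 7], [8]].
Step i=5: Q has 5 at row 1, column 4; remove that cell from P, ejecting 7. So w(5) = 7. P is now [[3, 5, 6], [8]].
Step i=4: Q has 4 at row 1, column 3; remove that cell from P, ejecting 6. So w(4) = 6. P is now [[3, 5], [8]].
Step i=3: Q has 3 at row 1, column 2; remove that cell from P, ejecting 5. So w(3) = 5. P is now [[3], [8]].
Step i=2: Q has 2 at row 2, column 1; remove 8 from row 2 of P and reverse-bump: 8 enters row 1 and ejects 3. So w(2) = 3. P is now [[8]].
Step i=1: Q has 1 at row 1, column 1; remove that cell from P, ejecting 8. So w(1) = 8. P is now [].

So w = 8 3 5 6 7 1 2 4.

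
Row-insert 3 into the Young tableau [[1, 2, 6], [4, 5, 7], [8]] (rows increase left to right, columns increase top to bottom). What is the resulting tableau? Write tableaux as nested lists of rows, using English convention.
In row 1, 3 replaces 6 (the leftmost entry greater than 3); 6 is bumped to row 2. In row 2, 6 replaces 7 (the leftmost entry greater than 6); 7 is bumped to row 3. In row 3, 7 replaces 8 (the leftmost entry greater than 7); 8 is bumped to row 4. 8 starts a new row 4. The new tableau is [[1, 2, 3], [4, 5, 6], [7], [8]].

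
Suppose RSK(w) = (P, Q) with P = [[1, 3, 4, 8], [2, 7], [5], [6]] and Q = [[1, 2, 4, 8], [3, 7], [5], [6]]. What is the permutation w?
Reverse the RSK construction: for i from n down to 1, find the cell of Q containing i, remove the entry at that cell from P, and reverse-bump it up through P; the value ejected from row 1 is w(i).

Step i=8: Q has 8 at row 1, column 4; remove that cell from P, ejecting 8. So w(8) = 8. P is now [[1, 3, 4], [2, 7], [5], [6]].
Step i=7: Q has 7 at row 2, column 2; remove 7 from row 2 of P and reverse-bump: 7 enters row 1 and ejects 4. So w(7) = 4. P is now [[1, 3, 7], [2], [5], [6]].
Step i=6: Q has 6 at row 4, column 1; remove 6 from row 4 of P and reverse-bump: 6 enters row 3 and ejects 5; 5 enters row 2 and ejects 2; 2 enters row 1 and ejects 1. So w(6) = 1. P is now [[2, 3, 7], [5], [6]].
Step i=5: Q has 5 at row 3, column 1; remove 6 from row 3 of P and reverse-bump: 6 enters row 2 and ejects 5; 5 enters row 1 and ejects 3. So w(5) = 3. P is now [[2, 5, 7], [6]].
Step i=4: Q has 4 at row 1, column 3; remove that cell from P, ejecting 7. So w(4) = 7. P is now [[2, 5], [6]].
Step i=3: Q has 3 at row 2, column 1; remove 6 from row 2 of P and reverse-bump: 6 enters row 1 and ejects 5. So w(3) = 5. P is now [[2, 6]].
Step i=2: Q has 2 at row 1, column 2; remove that cell from P, ejecting 6. So w(2) = 6. P is now [[2]].
Step i=1: Q has 1 at row 1, column 1; remove that cell from P, ejecting 2. So w(1) = 2. P is now [].

So w = 2 6 5 7 3 1 4 8.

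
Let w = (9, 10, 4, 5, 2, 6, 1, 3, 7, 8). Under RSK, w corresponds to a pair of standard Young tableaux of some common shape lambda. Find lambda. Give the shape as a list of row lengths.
RSK row insertion gives P = [[1, 3, 6, 7, 8], [2, 5], [4, 10], [9]], which has shape [5, 2, 2, 1].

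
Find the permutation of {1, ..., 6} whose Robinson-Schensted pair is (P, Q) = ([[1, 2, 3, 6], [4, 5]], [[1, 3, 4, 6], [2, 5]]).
4 1 2 5 3 6

Reverse the RSK construction: for i from n down to 1, find the cell of Q containing i, remove the entry at that cell from P, and reverse-bump it up through P; the value ejected from row 1 is w(i).

Step i=6: Q has 6 at row 1, column 4; remove that cell from P, ejecting 6. So w(6) = 6. P is now [[1, 2, 3], [4, 5]].
Step i=5: Q has 5 at row 2, column 2; remove 5 from row 2 of P and reverse-bump: 5 enters row 1 and ejects 3. So w(5) = 3. P is now [[1, 2, 5], [4]].
Step i=4: Q has 4 at row 1, column 3; remove that cell from P, ejecting 5. So w(4) = 5. P is now [[1, 2], [4]].
Step i=3: Q has 3 at row 1, column 2; remove that cell from P, ejecting 2. So w(3) = 2. P is now [[1], [4]].
Step i=2: Q has 2 at row 2, column 1; remove 4 from row 2 of P and reverse-bump: 4 enters row 1 and ejects 1. So w(2) = 1. P is now [[4]].
Step i=1: Q has 1 at row 1, column 1; remove that cell from P, ejecting 4. So w(1) = 4. P is now [].

So w = 4 1 2 5 3 6.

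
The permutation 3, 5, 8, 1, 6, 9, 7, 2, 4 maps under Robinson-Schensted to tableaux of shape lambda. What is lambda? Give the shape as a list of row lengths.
[4, 3, 2]

RSK row insertion gives P = [[1, 2, 4, 7], [3, 5, 6], [8, 9]], which has shape [4, 3, 2].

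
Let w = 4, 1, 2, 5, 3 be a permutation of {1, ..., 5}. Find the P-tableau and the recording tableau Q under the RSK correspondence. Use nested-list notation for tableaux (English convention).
P = [[1, 2, 3], [4, 5]], Q = [[1, 3, 4], [2, 5]]

Insert each entry of the permutation into P by Schensted row insertion, recording in Q the position of each new cell.

Insert 4: appended to row 1. P = [[4]].
Insert 1: 1 bumps 4 from row 1; 4 starts row 2. P = [[1], [4]].
Insert 2: appended to row 1. P = [[1, 2], [4]].
Insert 5: appended to row 1. P = [[1, 2, 5], [4]].
Insert 3: 3 bumps 5 from row 1; 5 appends to row 2. P = [[1, 2, 3], [4, 5]].

So P = [[1, 2, 3], [4, 5]], Q = [[1, 3, 4], [2, 5]].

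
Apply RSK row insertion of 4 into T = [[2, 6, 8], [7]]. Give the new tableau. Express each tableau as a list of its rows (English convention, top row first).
In row 1, 4 replaces 6 (the leftmost entry greater than 4); 6 is bumped to row 2. In row 2, 6 replaces 7 (the leftmost entry greater than 6); 7 is bumped to row 3. 7 starts a new row 3. The new tableau is [[2, 4, 8], [6], [7]].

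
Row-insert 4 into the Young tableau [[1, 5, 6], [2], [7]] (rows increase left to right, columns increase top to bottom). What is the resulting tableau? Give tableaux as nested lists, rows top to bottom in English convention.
[[1, 4, 6], [2, 5], [7]]

In row 1, 4 replaces 5 (the leftmost entry greater than 4); 5 is bumped to row 2. 5 is appended to row 2. The new tableau is [[1, 4, 6], [2, 5], [7]].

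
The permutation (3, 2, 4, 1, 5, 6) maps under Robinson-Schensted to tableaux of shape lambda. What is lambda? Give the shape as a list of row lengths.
[4, 1, 1]

RSK row insertion gives P = [[1, 4, 5, 6], [2], [3]], which has shape [4, 1, 1].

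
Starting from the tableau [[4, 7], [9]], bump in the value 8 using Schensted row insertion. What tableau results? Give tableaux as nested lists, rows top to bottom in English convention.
8 is larger than every entry of row 1, so it is appended to row 1. The new tableau is [[4, 7, 8], [9]].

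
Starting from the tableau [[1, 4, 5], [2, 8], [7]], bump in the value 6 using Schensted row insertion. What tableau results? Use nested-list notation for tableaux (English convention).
[[1, 4, 5, 6], [2, 8], [7]]

6 is larger than every entry of row 1, so it is appended to row 1. The new tableau is [[1, 4, 5, 6], [2, 8], [7]].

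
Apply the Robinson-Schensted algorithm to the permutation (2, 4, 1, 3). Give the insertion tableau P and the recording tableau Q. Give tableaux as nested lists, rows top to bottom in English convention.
Insert each entry of the permutation into P by Schensted row insertion, recording in Q the position of each new cell.

Insert 2: appended to row 1. P = [[2]].
Insert 4: appended to row 1. P = [[2, 4]].
Insert 1: 1 bumps 2 from row 1; 2 starts row 2. P = [[1, 4], [2]].
Insert 3: 3 bumps 4 from row 1; 4 appends to row 2. P = [[1, 3], [2, 4]].

So P = [[1, 3], [2, 4]], Q = [[1, 2], [3, 4]].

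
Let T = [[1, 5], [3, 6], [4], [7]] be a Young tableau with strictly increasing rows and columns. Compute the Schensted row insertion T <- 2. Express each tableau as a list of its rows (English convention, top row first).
In row 1, 2 replaces 5 (the leftmost entry greater than 2); 5 is bumped to row 2. In row 2, 5 replaces 6 (the leftmost entry greater than 5); 6 is bumped to row 3. 6 is appended to row 3. The new tableau is [[1, 2], [3, 5], [4, 6], [7]].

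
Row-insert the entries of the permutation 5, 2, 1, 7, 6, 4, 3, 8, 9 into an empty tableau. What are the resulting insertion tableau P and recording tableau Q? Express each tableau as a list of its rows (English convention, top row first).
P = [[1, 3, 8, 9], [2, 4], [5, 6], [7]], Q = [[1, 4, 8, 9], [2, 5], [3, 6], [7]]

Insert each entry of the permutation into P by Schensted row insertion, recording in Q the position of each new cell.

After inserting 5: P = [[5]].
After inserting 2: P = [[2], [5]].
After inserting 1: P = [[1], [2], [5]].
After inserting 7: P = [[1, 7], [2], [5]].
After inserting 6: P = [[1, 6], [2, 7], [5]].
After inserting 4: P = [[1, 4], [2, 6], [5, 7]].
After inserting 3: P = [[1, 3], [2, 4], [5, 6], [7]].
After inserting 8: P = [[1, 3, 8], [2, 4], [5, 6], [7]].
After inserting 9: P = [[1, 3, 8, 9], [2, 4], [5, 6], [7]].

So P = [[1, 3, 8, 9], [2, 4], [5, 6], [7]], Q = [[1, 4, 8, 9], [2, 5], [3, 6], [7]].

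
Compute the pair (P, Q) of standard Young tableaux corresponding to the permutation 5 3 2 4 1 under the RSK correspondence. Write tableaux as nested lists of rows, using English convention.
Insert each entry of the permutation into P by Schensted row insertion, recording in Q the position of each new cell.

Insert 5: appended to row 1. P = [[5]].
Insert 3: 3 bumps 5 from row 1; 5 starts row 2. P = [[3], [5]].
Insert 2: 2 bumps 3 from row 1; 3 bumps 5 from row 2; 5 starts row 3. P = [[2], [3], [5]].
Insert 4: appended to row 1. P = [[2, 4], [3], [5]].
Insert 1: 1 bumps 2 from row 1; 2 bumps 3 from row 2; 3 bumps 5 from row 3; 5 starts row 4. P = [[1, 4], [2], [3], [5]].

So P = [[1, 4], [2], [3], [5]], Q = [[1, 4], [2], [3], [5]].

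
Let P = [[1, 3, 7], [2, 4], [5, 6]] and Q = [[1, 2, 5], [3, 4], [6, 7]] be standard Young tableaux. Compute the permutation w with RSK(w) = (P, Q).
Reverse the RSK construction: for i from n down to 1, find the cell of Q containing i, remove the entry at that cell from P, and reverse-bump it up through P; the value ejected from row 1 is w(i).

Step i=7: Q has 7 at row 3, column 2; remove 6 from row 3 of P and reverse-bump: 6 enters row 2 and ejects 4; 4 enters row 1 and ejects 3. So w(7) = 3. P is now [[1, 4, 7], [2, 6], [5]].
Step i=6: Q has 6 at row 3, column 1; remove 5 from row 3 of P and reverse-bump: 5 enters row 2 and ejects 2; 2 enters row 1 and ejects 1. So w(6) = 1. P is now [[2, 4, 7], [5, 6]].
Step i=5: Q has 5 at row 1, column 3; remove that cell from P, ejecting 7. So w(5) = 7. P is now [[2, 4], [5, 6]].
Step i=4: Q has 4 at row 2, column 2; remove 6 from row 2 of P and reverse-bump: 6 enters row 1 and ejects 4. So w(4) = 4. P is now [[2, 6], [5]].
Step i=3: Q has 3 at row 2, column 1; remove 5 from row 2 of P and reverse-bump: 5 enters row 1 and ejects 2. So w(3) = 2. P is now [[5, 6]].
Step i=2: Q has 2 at row 1, column 2; remove that cell from P, ejecting 6. So w(2) = 6. P is now [[5]].
Step i=1: Q has 1 at row 1, column 1; remove that cell from P, ejecting 5. So w(1) = 5. P is now [].

So w = 5 6 2 4 7 1 3.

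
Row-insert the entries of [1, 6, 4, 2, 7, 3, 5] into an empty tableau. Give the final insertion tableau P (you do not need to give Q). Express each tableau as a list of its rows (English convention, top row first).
Insert 1: appended to row 1. P = [[1]].
Insert 6: appended to row 1. P = [[1, 6]].
Insert 4: 4 bumps 6 from row 1; 6 starts row 2. P = [[1, 4], [6]].
Insert 2: 2 bumps 4 from row 1; 4 bumps 6 from row 2; 6 starts row 3. P = [[1, 2], [4], [6]].
Insert 7: appended to row 1. P = [[1, 2, 7], [4], [6]].
Insert 3: 3 bumps 7 from row 1; 7 appends to row 2. P = [[1, 2, 3], [4, 7], [6]].
Insert 5: appended to row 1. P = [[1, 2, 3, 5], [4, 7], [6]].

So P = [[1, 2, 3, 5], [4, 7], [6]].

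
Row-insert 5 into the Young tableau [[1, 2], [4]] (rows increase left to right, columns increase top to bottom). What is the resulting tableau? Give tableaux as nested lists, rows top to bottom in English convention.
[[1, 2, 5], [4]]

5 is larger than every entry of row 1, so it is appended to row 1. The new tableau is [[1, 2, 5], [4]].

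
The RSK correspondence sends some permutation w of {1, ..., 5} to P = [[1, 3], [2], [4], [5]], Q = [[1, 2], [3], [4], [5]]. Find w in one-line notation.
Reverse the RSK construction: for i from n down to 1, find the cell of Q containing i, remove the entry at that cell from P, and reverse-bump it up through P; the value ejected from row 1 is w(i).

Step i=5: Q has 5 at row 4, column 1; remove 5 from row 4 of P and reverse-bump: 5 enters row 3 and ejects 4; 4 enters row 2 and ejects 2; 2 enters row 1 and ejects 1. So w(5) = 1. P is now [[2, 3], [4], [5]].
Step i=4: Q has 4 at row 3, column 1; remove 5 from row 3 of P and reverse-bump: 5 enters row 2 and ejects 4; 4 enters row 1 and ejects 3. So w(4) = 3. P is now [[2, 4], [5]].
Step i=3: Q has 3 at row 2, column 1; remove 5 from row 2 of P and reverse-bump: 5 enters row 1 and ejects 4. So w(3) = 4. P is now [[2, 5]].
Step i=2: Q has 2 at row 1, column 2; remove that cell from P, ejecting 5. So w(2) = 5. P is now [[2]].
Step i=1: Q has 1 at row 1, column 1; remove that cell from P, ejecting 2. So w(1) = 2. P is now [].

So w = 2 5 4 3 1.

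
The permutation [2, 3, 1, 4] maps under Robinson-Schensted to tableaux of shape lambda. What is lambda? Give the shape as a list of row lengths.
[3, 1]

Row-insert each entry into an empty tableau.

After inserting 2: P = [[2]].
After inserting 3: P = [[2, 3]].
After inserting 1: P = [[1, 3], [2]].
After inserting 4: P = [[1, 3, 4], [2]].

The final insertion tableau P = [[1, 3, 4], [2]] has shape [3, 1].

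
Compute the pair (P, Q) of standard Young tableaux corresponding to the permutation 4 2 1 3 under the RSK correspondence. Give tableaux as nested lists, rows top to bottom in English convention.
Insert each entry of the permutation into P by Schensted row insertion, recording in Q the position of each new cell.

Insert 4: appended to row 1. P = [[4]], Q = [[1]].
Insert 2: 2 bumps 4 from row 1; 4 starts row 2. P = [[2], [4]], Q = [[1], [2]].
Insert 1: 1 bumps 2 from row 1; 2 bumps 4 from row 2; 4 starts row 3. P = [[1], [2], [4]], Q = [[1], [2], [3]].
Insert 3: appended to row 1. P = [[1, 3], [2], [4]], Q = [[1, 4], [2], [3]].

So P = [[1, 3], [2], [4]], Q = [[1, 4], [2], [3]].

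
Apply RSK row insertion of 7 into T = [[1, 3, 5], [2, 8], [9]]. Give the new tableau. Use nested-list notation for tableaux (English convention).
[[1, 3, 5, 7], [2, 8], [9]]

7 is larger than every entry of row 1, so it is appended to row 1. The new tableau is [[1, 3, 5, 7], [2, 8], [9]].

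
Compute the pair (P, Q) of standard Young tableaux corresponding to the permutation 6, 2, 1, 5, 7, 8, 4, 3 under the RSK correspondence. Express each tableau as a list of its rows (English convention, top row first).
Insert each entry of the permutation into P by Schensted row insertion, recording in Q the position of each new cell.

Insert 6: appended to row 1. P = [[6]], Q = [[1]].
Insert 2: 2 bumps 6 from row 1; 6 starts row 2. P = [[2], [6]], Q = [[1], [2]].
Insert 1: 1 bumps 2 from row 1; 2 bumps 6 from row 2; 6 starts row 3. P = [[1], [2], [6]], Q = [[1], [2], [3]].
Insert 5: appended to row 1. P = [[1, 5], [2], [6]], Q = [[1, 4], [2], [3]].
Insert 7: appended to row 1. P = [[1, 5, 7], [2], [6]], Q = [[1, 4, 5], [2], [3]].
Insert 8: appended to row 1. P = [[1, 5, 7, 8], [2], [6]], Q = [[1, 4, 5, 6], [2], [3]].
Insert 4: 4 bumps 5 from row 1; 5 appends to row 2. P = [[1, 4, 7, 8], [2, 5], [6]], Q = [[1, 4, 5, 6], [2, 7], [3]].
Insert 3: 3 bumps 4 from row 1; 4 bumps 5 from row 2; 5 bumps 6 from row 3; 6 starts row 4. P = [[1, 3, 7, 8], [2, 4], [5], [6]], Q = [[1, 4, 5, 6], [2, 7], [3], [8]].

So P = [[1, 3, 7, 8], [2, 4], [5], [6]], Q = [[1, 4, 5, 6], [2, 7], [3], [8]].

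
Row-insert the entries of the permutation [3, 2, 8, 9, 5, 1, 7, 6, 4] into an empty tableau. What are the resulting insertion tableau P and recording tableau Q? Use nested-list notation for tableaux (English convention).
Insert each entry of the permutation into P by Schensted row insertion, recording in Q the position of each new cell.

Insert 3: appended to row 1. P = [[3]], Q = [[1]].
Insert 2: 2 bumps 3 from row 1; 3 starts row 2. P = [[2], [3]], Q = [[1], [2]].
Insert 8: appended to row 1. P = [[2, 8], [3]], Q = [[1, 3], [2]].
Insert 9: appended to row 1. P = [[2, 8, 9], [3]], Q = [[1, 3, 4], [2]].
Insert 5: 5 bumps 8 from row 1; 8 appends to row 2. P = [[2, 5, 9], [3, 8]], Q = [[1, 3, 4], [2, 5]].
Insert 1: 1 bumps 2 from row 1; 2 bumps 3 from row 2; 3 starts row 3. P = [[1, 5, 9], [2, 8], [3]], Q = [[1, 3, 4], [2, 5], [6]].
Insert 7: 7 bumps 9 from row 1; 9 appends to row 2. P = [[1, 5, 7], [2, 8, 9], [3]], Q = [[1, 3, 4], [2, 5, 7], [6]].
Insert 6: 6 bumps 7 from row 1; 7 bumps 8 from row 2; 8 appends to row 3. P = [[1, 5, 6], [2, 7, 9], [3, 8]], Q = [[1, 3, 4], [2, 5, 7], [6, 8]].
Insert 4: 4 bumps 5 from row 1; 5 bumps 7 from row 2; 7 bumps 8 from row 3; 8 starts row 4. P = [[1, 4, 6], [2, 5, 9], [3, 7], [8]], Q = [[1, 3, 4], [2, 5, 7], [6, 8], [9]].

So P = [[1, 4, 6], [2, 5, 9], [3, 7], [8]], Q = [[1, 3, 4], [2, 5, 7], [6, 8], [9]].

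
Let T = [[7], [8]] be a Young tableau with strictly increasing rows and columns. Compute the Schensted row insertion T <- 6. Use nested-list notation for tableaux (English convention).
In row 1, 6 replaces 7 (the leftmost entry greater than 6); 7 is bumped to row 2. In row 2, 7 replaces 8 (the leftmost entry greater than 7); 8 is bumped to row 3. 8 starts a new row 3. The new tableau is [[6], [7], [8]].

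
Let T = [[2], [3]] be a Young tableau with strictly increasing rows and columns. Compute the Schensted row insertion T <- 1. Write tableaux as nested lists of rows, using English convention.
In row 1, 1 replaces 2 (the leftmost entry greater than 1); 2 is bumped to row 2. In row 2, 2 replaces 3 (the leftmost entry greater than 2); 3 is bumped to row 3. 3 starts a new row 3. The new tableau is [[1], [2], [3]].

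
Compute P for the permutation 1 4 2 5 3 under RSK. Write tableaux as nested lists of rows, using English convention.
Insert 1: appended to row 1. P = [[1]].
Insert 4: appended to row 1. P = [[1, 4]].
Insert 2: 2 bumps 4 from row 1; 4 starts row 2. P = [[1, 2], [4]].
Insert 5: appended to row 1. P = [[1, 2, 5], [4]].
Insert 3: 3 bumps 5 from row 1; 5 appends to row 2. P = [[1, 2, 3], [4, 5]].

So P = [[1, 2, 3], [4, 5]].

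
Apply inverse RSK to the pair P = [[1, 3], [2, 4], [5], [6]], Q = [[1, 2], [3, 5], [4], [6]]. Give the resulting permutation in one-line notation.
Reverse the RSK construction: for i from n down to 1, find the cell of Q containing i, remove the entry at that cell from P, and reverse-bump it up through P; the value ejected from row 1 is w(i).

Step i=6: Q has 6 at row 4, column 1; remove 6 from row 4 of P and reverse-bump: 6 enters row 3 and ejects 5; 5 enters row 2 and ejects 4; 4 enters row 1 and ejects 3. So w(6) = 3. P is now [[1, 4], [2, 5], [6]].
Step i=5: Q has 5 at row 2, column 2; remove 5 from row 2 of P and reverse-bump: 5 enters row 1 and ejects 4. So w(5) = 4. P is now [[1, 5], [2], [6]].
Step i=4: Q has 4 at row 3, column 1; remove 6 from row 3 of P and reverse-bump: 6 enters row 2 and ejects 2; 2 enters row 1 and ejects 1. So w(4) = 1. P is now [[2, 5], [6]].
Step i=3: Q has 3 at row 2, column 1; remove 6 from row 2 of P and reverse-bump: 6 enters row 1 and ejects 5. So w(3) = 5. P is now [[2, 6]].
Step i=2: Q has 2 at row 1, column 2; remove that cell from P, ejecting 6. So w(2) = 6. P is now [[2]].
Step i=1: Q has 1 at row 1, column 1; remove that cell from P, ejecting 2. So w(1) = 2. P is now [].

So w = 2 6 5 1 4 3.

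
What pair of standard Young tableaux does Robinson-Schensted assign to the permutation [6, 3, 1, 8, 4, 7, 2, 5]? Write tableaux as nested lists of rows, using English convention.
P = [[1, 2, 5], [3, 4, 7], [6, 8]], Q = [[1, 4, 6], [2, 5, 8], [3, 7]]

Insert each entry of the permutation into P by Schensted row insertion, recording in Q the position of each new cell.

Insert 6: appended to row 1. P = [[6]].
Insert 3: 3 bumps 6 from row 1; 6 starts row 2. P = [[3], [6]].
Insert 1: 1 bumps 3 from row 1; 3 bumps 6 from row 2; 6 starts row 3. P = [[1], [3], [6]].
Insert 8: appended to row 1. P = [[1, 8], [3], [6]].
Insert 4: 4 bumps 8 from row 1; 8 appends to row 2. P = [[1, 4], [3, 8], [6]].
Insert 7: appended to row 1. P = [[1, 4, 7], [3, 8], [6]].
Insert 2: 2 bumps 4 from row 1; 4 bumps 8 from row 2; 8 appends to row 3. P = [[1, 2, 7], [3, 4], [6, 8]].
Insert 5: 5 bumps 7 from row 1; 7 appends to row 2. P = [[1, 2, 5], [3, 4, 7], [6, 8]].

So P = [[1, 2, 5], [3, 4, 7], [6, 8]], Q = [[1, 4, 6], [2, 5, 8], [3, 7]].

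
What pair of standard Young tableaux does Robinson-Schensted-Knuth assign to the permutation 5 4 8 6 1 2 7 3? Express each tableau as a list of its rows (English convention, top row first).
Insert each entry of the permutation into P by Schensted row insertion, recording in Q the position of each new cell.

Insert 5: appended to row 1. P = [[5]].
Insert 4: 4 bumps 5 from row 1; 5 starts row 2. P = [[4], [5]].
Insert 8: appended to row 1. P = [[4, 8], [5]].
Insert 6: 6 bumps 8 from row 1; 8 appends to row 2. P = [[4, 6], [5, 8]].
Insert 1: 1 bumps 4 from row 1; 4 bumps 5 from row 2; 5 starts row 3. P = [[1, 6], [4, 8], [5]].
Insert 2: 2 bumps 6 from row 1; 6 bumps 8 from row 2; 8 appends to row 3. P = [[1, 2], [4, 6], [5, 8]].
Insert 7: appended to row 1. P = [[1, 2, 7], [4, 6], [5, 8]].
Insert 3: 3 bumps 7 from row 1; 7 appends to row 2. P = [[1, 2, 3], [4, 6, 7], [5, 8]].

So P = [[1, 2, 3], [4, 6, 7], [5, 8]], Q = [[1, 3, 7], [2, 4, 8], [5, 6]].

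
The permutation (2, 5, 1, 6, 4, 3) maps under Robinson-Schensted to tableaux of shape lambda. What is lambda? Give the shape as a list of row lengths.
Row-insert each entry into an empty tableau.

After inserting 2: P = [[2]].
After inserting 5: P = [[2, 5]].
After inserting 1: P = [[1, 5], [2]].
After inserting 6: P = [[1, 5, 6], [2]].
After inserting 4: P = [[1, 4, 6], [2, 5]].
After inserting 3: P = [[1, 3, 6], [2, 4], [5]].

The final insertion tableau P = [[1, 3, 6], [2, 4], [5]] has shape [3, 2, 1].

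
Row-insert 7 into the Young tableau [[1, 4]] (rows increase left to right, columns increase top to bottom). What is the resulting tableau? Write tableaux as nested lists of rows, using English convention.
[[1, 4, 7]]

7 is larger than every entry of row 1, so it is appended to row 1. The new tableau is [[1, 4, 7]].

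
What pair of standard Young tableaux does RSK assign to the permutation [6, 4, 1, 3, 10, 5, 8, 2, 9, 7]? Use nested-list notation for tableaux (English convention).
Insert each entry of the permutation into P by Schensted row insertion, recording in Q the position of each new cell.

Insert 6: appended to row 1. P = [[6]].
Insert 4: 4 bumps 6 from row 1; 6 starts row 2. P = [[4], [6]].
Insert 1: 1 bumps 4 from row 1; 4 bumps 6 from row 2; 6 starts row 3. P = [[1], [4], [6]].
Insert 3: appended to row 1. P = [[1, 3], [4], [6]].
Insert 10: appended to row 1. P = [[1, 3, 10], [4], [6]].
Insert 5: 5 bumps 10 from row 1; 10 appends to row 2. P = [[1, 3, 5], [4, 10], [6]].
Insert 8: appended to row 1. P = [[1, 3, 5, 8], [4, 10], [6]].
Insert 2: 2 bumps 3 from row 1; 3 bumps 4 from row 2; 4 bumps 6 from row 3; 6 starts row 4. P = [[1, 2, 5, 8], [3, 10], [4], [6]].
Insert 9: appended to row 1. P = [[1, 2, 5, 8, 9], [3, 10], [4], [6]].
Insert 7: 7 bumps 8 from row 1; 8 bumps 10 from row 2; 10 appends to row 3. P = [[1, 2, 5, 7, 9], [3, 8], [4, 10], [6]].

So P = [[1, 2, 5, 7, 9], [3, 8], [4, 10], [6]], Q = [[1, 4, 5, 7, 9], [2, 6], [3, 10], [8]].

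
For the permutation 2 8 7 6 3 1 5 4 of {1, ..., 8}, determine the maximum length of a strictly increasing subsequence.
3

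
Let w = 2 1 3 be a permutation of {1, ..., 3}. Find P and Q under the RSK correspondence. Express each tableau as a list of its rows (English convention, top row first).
Insert each entry of the permutation into P by Schensted row insertion, recording in Q the position of each new cell.

Insert 2: appended to row 1. P = [[2]].
Insert 1: 1 bumps 2 from row 1; 2 starts row 2. P = [[1], [2]].
Insert 3: appended to row 1. P = [[1, 3], [2]].

So P = [[1, 3], [2]], Q = [[1, 3], [2]].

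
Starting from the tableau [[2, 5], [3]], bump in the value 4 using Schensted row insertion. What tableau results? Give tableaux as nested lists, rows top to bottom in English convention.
[[2, 4], [3, 5]]

In row 1, 4 replaces 5 (the leftmost entry greater than 4); 5 is bumped to row 2. 5 is appended to row 2. The new tableau is [[2, 4], [3, 5]].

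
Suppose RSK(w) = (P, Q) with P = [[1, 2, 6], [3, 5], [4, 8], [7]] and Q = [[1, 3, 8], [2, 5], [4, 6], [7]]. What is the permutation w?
7 4 8 1 5 3 2 6

Reverse the RSK construction: for i from n down to 1, find the cell of Q containing i, remove the entry at that cell from P, and reverse-bump it up through P; the value ejected from row 1 is w(i).

Step i=8: Q has 8 at row 1, column 3; remove that cell from P, ejecting 6. So w(8) = 6. P is now [[1, 2], [3, 5], [4, 8], [7]].
Step i=7: Q has 7 at row 4, column 1; remove 7 from row 4 of P and reverse-bump: 7 enters row 3 and ejects 4; 4 enters row 2 and ejects 3; 3 enters row 1 and ejects 2. So w(7) = 2. P is now [[1, 3], [4, 5], [7, 8]].
Step i=6: Q has 6 at row 3, column 2; remove 8 from row 3 of P and reverse-bump: 8 enters row 2 and ejects 5; 5 enters row 1 and ejects 3. So w(6) = 3. P is now [[1, 5], [4, 8], [7]].
Step i=5: Q has 5 at row 2, column 2; remove 8 from row 2 of P and reverse-bump: 8 enters row 1 and ejects 5. So w(5) = 5. P is now [[1, 8], [4], [7]].
Step i=4: Q has 4 at row 3, column 1; remove 7 from row 3 of P and reverse-bump: 7 enters row 2 and ejects 4; 4 enters row 1 and ejects 1. So w(4) = 1. P is now [[4, 8], [7]].
Step i=3: Q has 3 at row 1, column 2; remove that cell from P, ejecting 8. So w(3) = 8. P is now [[4], [7]].
Step i=2: Q has 2 at row 2, column 1; remove 7 from row 2 of P and reverse-bump: 7 enters row 1 and ejects 4. So w(2) = 4. P is now [[7]].
Step i=1: Q has 1 at row 1, column 1; remove that cell from P, ejecting 7. So w(1) = 7. P is now [].

So w = 7 4 8 1 5 3 2 6.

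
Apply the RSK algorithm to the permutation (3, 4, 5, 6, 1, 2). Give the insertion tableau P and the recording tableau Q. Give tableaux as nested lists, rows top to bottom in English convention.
Insert each entry of the permutation into P by Schensted row insertion, recording in Q the position of each new cell.

Insert 3: appended to row 1. P = [[3]].
Insert 4: appended to row 1. P = [[3, 4]].
Insert 5: appended to row 1. P = [[3, 4, 5]].
Insert 6: appended to row 1. P = [[3, 4, 5, 6]].
Insert 1: 1 bumps 3 from row 1; 3 starts row 2. P = [[1, 4, 5, 6], [3]].
Insert 2: 2 bumps 4 from row 1; 4 appends to row 2. P = [[1, 2, 5, 6], [3, 4]].

So P = [[1, 2, 5, 6], [3, 4]], Q = [[1, 2, 3, 4], [5, 6]].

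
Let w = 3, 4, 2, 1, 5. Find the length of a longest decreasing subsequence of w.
3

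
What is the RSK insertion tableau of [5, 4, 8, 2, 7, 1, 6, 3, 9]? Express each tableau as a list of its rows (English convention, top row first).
P = [[1, 3, 9], [2, 6], [4, 7], [5, 8]]

After inserting 5: P = [[5]].
After inserting 4: P = [[4], [5]].
After inserting 8: P = [[4, 8], [5]].
After inserting 2: P = [[2, 8], [4], [5]].
After inserting 7: P = [[2, 7], [4, 8], [5]].
After inserting 1: P = [[1, 7], [2, 8], [4], [5]].
After inserting 6: P = [[1, 6], [2, 7], [4, 8], [5]].
After inserting 3: P = [[1, 3], [2, 6], [4, 7], [5, 8]].
After inserting 9: P = [[1, 3, 9], [2, 6], [4, 7], [5, 8]].

So P = [[1, 3, 9], [2, 6], [4, 7], [5, 8]].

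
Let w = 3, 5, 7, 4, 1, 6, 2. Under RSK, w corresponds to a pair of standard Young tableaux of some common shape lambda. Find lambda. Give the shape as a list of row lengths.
[3, 2, 2]

Row-insert each entry into an empty tableau.

After inserting 3: P = [[3]].
After inserting 5: P = [[3, 5]].
After inserting 7: P = [[3, 5, 7]].
After inserting 4: P = [[3, 4, 7], [5]].
After inserting 1: P = [[1, 4, 7], [3], [5]].
After inserting 6: P = [[1, 4, 6], [3, 7], [5]].
After inserting 2: P = [[1, 2, 6], [3, 4], [5, 7]].

The final insertion tableau P = [[1, 2, 6], [3, 4], [5, 7]] has shape [3, 2, 2].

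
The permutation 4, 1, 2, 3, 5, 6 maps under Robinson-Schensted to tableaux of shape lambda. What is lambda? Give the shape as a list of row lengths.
Row-insert each entry into an empty tableau.

After inserting 4: P = [[4]].
After inserting 1: P = [[1], [4]].
After inserting 2: P = [[1, 2], [4]].
After inserting 3: P = [[1, 2, 3], [4]].
After inserting 5: P = [[1, 2, 3, 5], [4]].
After inserting 6: P = [[1, 2, 3, 5, 6], [4]].

The final insertion tableau P = [[1, 2, 3, 5, 6], [4]] has shape [5, 1].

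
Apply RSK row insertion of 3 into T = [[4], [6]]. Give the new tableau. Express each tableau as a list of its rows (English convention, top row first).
[[3], [4], [6]]

In row 1, 3 replaces 4 (the leftmost entry greater than 3); 4 is bumped to row 2. In row 2, 4 replaces 6 (the leftmost entry greater than 4); 6 is bumped to row 3. 6 starts a new row 3. The new tableau is [[3], [4], [6]].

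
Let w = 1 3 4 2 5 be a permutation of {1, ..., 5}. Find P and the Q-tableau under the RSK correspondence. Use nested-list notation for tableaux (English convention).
Insert each entry of the permutation into P by Schensted row insertion, recording in Q the position of each new cell.

Insert 1: appended to row 1. P = [[1]].
Insert 3: appended to row 1. P = [[1, 3]].
Insert 4: appended to row 1. P = [[1, 3, 4]].
Insert 2: 2 bumps 3 from row 1; 3 starts row 2. P = [[1, 2, 4], [3]].
Insert 5: appended to row 1. P = [[1, 2, 4, 5], [3]].

So P = [[1, 2, 4, 5], [3]], Q = [[1, 2, 3, 5], [4]].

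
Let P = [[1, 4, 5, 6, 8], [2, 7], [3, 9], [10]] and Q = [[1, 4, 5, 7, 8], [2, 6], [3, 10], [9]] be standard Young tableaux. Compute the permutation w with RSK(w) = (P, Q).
Reverse the RSK construction: for i from n down to 1, find the cell of Q containing i, remove the entry at that cell from P, and reverse-bump it up through P; the value ejected from row 1 is w(i).

Step i=10: Q has 10 at row 3, column 2; remove 9 from row 3 of P and reverse-bump: 9 enters row 2 and ejects 7; 7 enters row 1 and ejects 6. So w(10) = 6. P is now [[1, 4, 5, 7, 8], [2, 9], [3], [10]].
Step i=9: Q has 9 at row 4, column 1; remove 10 from row 4 of P and reverse-bump: 10 enters row 3 and ejects 3; 3 enters row 2 and ejects 2; 2 enters row 1 and ejects 1. So w(9) = 1. P is now [[2, 4, 5, 7, 8], [3, 9], [10]].
Step i=8: Q has 8 at row 1, column 5; remove that cell from P, ejecting 8. So w(8) = 8. P is now [[2, 4, 5, 7], [3, 9], [10]].
Step i=7: Q has 7 at row 1, column 4; remove that cell from P, ejecting 7. So w(7) = 7. P is now [[2, 4, 5], [3, 9], [10]].
Step i=6: Q has 6 at row 2, column 2; remove 9 from row 2 of P and reverse-bump: 9 enters row 1 and ejects 5. So w(6) = 5. P is now [[2, 4, 9], [3], [10]].
Step i=5: Q has 5 at row 1, column 3; remove that cell from P, ejecting 9. So w(5) = 9. P is now [[2, 4], [3], [10]].
Step i=4: Q has 4 at row 1, column 2; remove that cell from P, ejecting 4. So w(4) = 4. P is now [[2], [3], [10]].
Step i=3: Q has 3 at row 3, column 1; remove 10 from row 3 of P and reverse-bump: 10 enters row 2 and ejects 3; 3 enters row 1 and ejects 2. So w(3) = 2. P is now [[3], [10]].
Step i=2: Q has 2 at row 2, column 1; remove 10 from row 2 of P and reverse-bump: 10 enters row 1 and ejects 3. So w(2) = 3. P is now [[10]].
Step i=1: Q has 1 at row 1, column 1; remove that cell from P, ejecting 10. So w(1) = 10. P is now [].

So w = 10 3 2 4 9 5 7 8 1 6.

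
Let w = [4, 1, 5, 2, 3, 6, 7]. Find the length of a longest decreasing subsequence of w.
2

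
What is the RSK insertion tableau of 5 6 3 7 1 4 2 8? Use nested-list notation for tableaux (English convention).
Insert 5: appended to row 1. P = [[5]].
Insert 6: appended to row 1. P = [[5, 6]].
Insert 3: 3 bumps 5 from row 1; 5 starts row 2. P = [[3, 6], [5]].
Insert 7: appended to row 1. P = [[3, 6, 7], [5]].
Insert 1: 1 bumps 3 from row 1; 3 bumps 5 from row 2; 5 starts row 3. P = [[1, 6, 7], [3], [5]].
Insert 4: 4 bumps 6 from row 1; 6 appends to row 2. P = [[1, 4, 7], [3, 6], [5]].
Insert 2: 2 bumps 4 from row 1; 4 bumps 6 from row 2; 6 appends to row 3. P = [[1, 2, 7], [3, 4], [5, 6]].
Insert 8: appended to row 1. P = [[1, 2, 7, 8], [3, 4], [5, 6]].

So P = [[1, 2, 7, 8], [3, 4], [5, 6]].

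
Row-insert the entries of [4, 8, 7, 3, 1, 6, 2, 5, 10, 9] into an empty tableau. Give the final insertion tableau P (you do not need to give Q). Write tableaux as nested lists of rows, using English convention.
P = [[1, 2, 5, 9], [3, 6, 10], [4, 7], [8]]

Insert 4: appended to row 1. P = [[4]].
Insert 8: appended to row 1. P = [[4, 8]].
Insert 7: 7 bumps 8 from row 1; 8 starts row 2. P = [[4, 7], [8]].
Insert 3: 3 bumps 4 from row 1; 4 bumps 8 from row 2; 8 starts row 3. P = [[3, 7], [4], [8]].
Insert 1: 1 bumps 3 from row 1; 3 bumps 4 from row 2; 4 bumps 8 from row 3; 8 starts row 4. P = [[1, 7], [3], [4], [8]].
Insert 6: 6 bumps 7 from row 1; 7 appends to row 2. P = [[1, 6], [3, 7], [4], [8]].
Insert 2: 2 bumps 6 from row 1; 6 bumps 7 from row 2; 7 appends to row 3. P = [[1, 2], [3, 6], [4, 7], [8]].
Insert 5: appended to row 1. P = [[1, 2, 5], [3, 6], [4, 7], [8]].
Insert 10: appended to row 1. P = [[1, 2, 5, 10], [3, 6], [4, 7], [8]].
Insert 9: 9 bumps 10 from row 1; 10 appends to row 2. P = [[1, 2, 5, 9], [3, 6, 10], [4, 7], [8]].

So P = [[1, 2, 5, 9], [3, 6, 10], [4, 7], [8]].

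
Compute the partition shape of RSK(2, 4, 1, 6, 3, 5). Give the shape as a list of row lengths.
[3, 3]

Row-insert each entry into an empty tableau.

After inserting 2: P = [[2]].
After inserting 4: P = [[2, 4]].
After inserting 1: P = [[1, 4], [2]].
After inserting 6: P = [[1, 4, 6], [2]].
After inserting 3: P = [[1, 3, 6], [2, 4]].
After inserting 5: P = [[1, 3, 5], [2, 4, 6]].

The final insertion tableau P = [[1, 3, 5], [2, 4, 6]] has shape [3, 3].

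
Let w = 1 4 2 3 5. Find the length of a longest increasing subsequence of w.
4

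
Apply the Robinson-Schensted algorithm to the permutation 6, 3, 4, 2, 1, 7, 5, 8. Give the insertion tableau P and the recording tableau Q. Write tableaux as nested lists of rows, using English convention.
P = [[1, 4, 5, 8], [2, 7], [3], [6]], Q = [[1, 3, 6, 8], [2, 7], [4], [5]]

Insert each entry of the permutation into P by Schensted row insertion, recording in Q the position of each new cell.

Insert 6: appended to row 1. P = [[6]].
Insert 3: 3 bumps 6 from row 1; 6 starts row 2. P = [[3], [6]].
Insert 4: appended to row 1. P = [[3, 4], [6]].
Insert 2: 2 bumps 3 from row 1; 3 bumps 6 from row 2; 6 starts row 3. P = [[2, 4], [3], [6]].
Insert 1: 1 bumps 2 from row 1; 2 bumps 3 from row 2; 3 bumps 6 from row 3; 6 starts row 4. P = [[1, 4], [2], [3], [6]].
Insert 7: appended to row 1. P = [[1, 4, 7], [2], [3], [6]].
Insert 5: 5 bumps 7 from row 1; 7 appends to row 2. P = [[1, 4, 5], [2, 7], [3], [6]].
Insert 8: appended to row 1. P = [[1, 4, 5, 8], [2, 7], [3], [6]].

So P = [[1, 4, 5, 8], [2, 7], [3], [6]], Q = [[1, 3, 6, 8], [2, 7], [4], [5]].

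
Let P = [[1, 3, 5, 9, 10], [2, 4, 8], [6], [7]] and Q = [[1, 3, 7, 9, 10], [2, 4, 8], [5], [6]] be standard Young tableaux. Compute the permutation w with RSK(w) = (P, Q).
2 1 7 6 4 3 8 5 9 10

Reverse RSK: for i = n, n-1, ..., 1, locate i in Q, remove the corresponding corner cell from P, and reverse-bump its entry up through P; the value ejected from row 1 is w(i).

So w = 2 1 7 6 4 3 8 5 9 10.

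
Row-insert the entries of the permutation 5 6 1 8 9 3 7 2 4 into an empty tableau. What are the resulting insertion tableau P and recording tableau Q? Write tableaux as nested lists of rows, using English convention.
Insert each entry of the permutation into P by Schensted row insertion, recording in Q the position of each new cell.

After inserting 5: P = [[5]].
After inserting 6: P = [[5, 6]].
After inserting 1: P = [[1, 6], [5]].
After inserting 8: P = [[1, 6, 8], [5]].
After inserting 9: P = [[1, 6, 8, 9], [5]].
After inserting 3: P = [[1, 3, 8, 9], [5, 6]].
After inserting 7: P = [[1, 3, 7, 9], [5, 6, 8]].
After inserting 2: P = [[1, 2, 7, 9], [3, 6, 8], [5]].
After inserting 4: P = [[1, 2, 4, 9], [3, 6, 7], [5, 8]].

So P = [[1, 2, 4, 9], [3, 6, 7], [5, 8]], Q = [[1, 2, 4, 5], [3, 6, 7], [8, 9]].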